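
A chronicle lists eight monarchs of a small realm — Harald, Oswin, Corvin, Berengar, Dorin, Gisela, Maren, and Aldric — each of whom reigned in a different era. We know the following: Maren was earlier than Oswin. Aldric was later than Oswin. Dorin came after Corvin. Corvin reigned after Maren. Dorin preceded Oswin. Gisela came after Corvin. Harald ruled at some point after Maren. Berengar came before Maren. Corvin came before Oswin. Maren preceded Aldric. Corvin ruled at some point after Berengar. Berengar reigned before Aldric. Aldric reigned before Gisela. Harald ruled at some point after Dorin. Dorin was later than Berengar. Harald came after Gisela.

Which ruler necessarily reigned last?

Harald

Every other ruler has a chain of constraints placing them before Harald, so Harald is last.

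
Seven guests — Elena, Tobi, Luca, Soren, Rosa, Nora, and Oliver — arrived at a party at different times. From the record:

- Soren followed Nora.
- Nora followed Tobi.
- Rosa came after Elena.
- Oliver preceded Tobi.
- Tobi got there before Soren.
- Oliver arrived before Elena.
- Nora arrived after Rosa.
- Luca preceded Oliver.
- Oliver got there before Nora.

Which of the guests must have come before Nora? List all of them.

Elena, Luca, Oliver, Rosa, Tobi

Directly stated before Nora: Oliver, Rosa, and Tobi.
Elena reaches Nora via Elena → Rosa → Nora.
Luca reaches Nora via Luca → Oliver → Nora.
No chain forces Soren ahead of Nora.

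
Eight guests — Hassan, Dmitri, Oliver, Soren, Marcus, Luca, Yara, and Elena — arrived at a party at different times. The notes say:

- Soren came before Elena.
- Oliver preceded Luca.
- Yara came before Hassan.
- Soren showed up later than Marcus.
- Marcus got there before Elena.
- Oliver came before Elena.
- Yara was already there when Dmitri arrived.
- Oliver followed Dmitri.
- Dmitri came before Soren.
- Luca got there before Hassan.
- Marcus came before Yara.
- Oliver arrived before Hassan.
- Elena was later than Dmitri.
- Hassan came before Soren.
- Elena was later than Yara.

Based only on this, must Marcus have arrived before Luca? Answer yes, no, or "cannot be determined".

Chain the constraints: Marcus → Yara → Dmitri → Oliver → Luca. Each link is directly stated, so Marcus comes before Luca.

yes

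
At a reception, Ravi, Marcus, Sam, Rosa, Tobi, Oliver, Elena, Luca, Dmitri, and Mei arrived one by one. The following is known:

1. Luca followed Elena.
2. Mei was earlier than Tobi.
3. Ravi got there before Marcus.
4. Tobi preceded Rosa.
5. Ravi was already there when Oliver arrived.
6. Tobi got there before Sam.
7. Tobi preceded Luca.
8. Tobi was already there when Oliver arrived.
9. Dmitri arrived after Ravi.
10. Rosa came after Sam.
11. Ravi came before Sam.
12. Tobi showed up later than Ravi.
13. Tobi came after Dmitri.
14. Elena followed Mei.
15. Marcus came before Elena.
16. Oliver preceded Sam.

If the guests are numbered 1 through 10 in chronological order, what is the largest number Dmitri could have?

5

Dmitri must come before Luca, Oliver, Rosa, Sam, and Tobi — 5 guests forced after them.
Everything else can be placed before Dmitri in some valid order, so Dmitri can sit as late as position 10 − 5 = 5.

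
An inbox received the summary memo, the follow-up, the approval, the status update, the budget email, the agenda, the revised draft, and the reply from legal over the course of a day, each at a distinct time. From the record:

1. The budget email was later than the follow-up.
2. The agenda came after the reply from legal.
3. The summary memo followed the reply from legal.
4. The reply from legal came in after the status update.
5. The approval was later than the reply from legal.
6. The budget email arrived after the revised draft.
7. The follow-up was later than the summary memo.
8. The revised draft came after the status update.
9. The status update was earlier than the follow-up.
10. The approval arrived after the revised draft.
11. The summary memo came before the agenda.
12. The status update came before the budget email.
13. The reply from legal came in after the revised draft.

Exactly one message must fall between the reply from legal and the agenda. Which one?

the summary memo

Tracing the constraints gives the reply from legal → the summary memo → the agenda, so the summary memo sits after the reply from legal and before the agenda.
No other message is forced both after the reply from legal and before the agenda.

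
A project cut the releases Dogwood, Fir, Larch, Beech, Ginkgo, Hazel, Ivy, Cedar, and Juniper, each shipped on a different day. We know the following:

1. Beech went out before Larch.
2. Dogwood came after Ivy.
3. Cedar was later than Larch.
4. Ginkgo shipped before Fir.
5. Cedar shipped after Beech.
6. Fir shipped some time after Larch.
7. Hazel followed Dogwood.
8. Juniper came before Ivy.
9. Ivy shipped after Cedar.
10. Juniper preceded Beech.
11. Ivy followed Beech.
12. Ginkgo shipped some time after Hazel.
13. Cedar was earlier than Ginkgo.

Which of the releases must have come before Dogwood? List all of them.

Beech, Cedar, Ivy, Juniper, Larch

Directly stated before Dogwood: Ivy.
Beech reaches Dogwood via Beech → Ivy → Dogwood.
Cedar reaches Dogwood via Cedar → Ivy → Dogwood.
Juniper reaches Dogwood via Juniper → Ivy → Dogwood.
Likewise Larch reaches Dogwood by chaining the stated constraints.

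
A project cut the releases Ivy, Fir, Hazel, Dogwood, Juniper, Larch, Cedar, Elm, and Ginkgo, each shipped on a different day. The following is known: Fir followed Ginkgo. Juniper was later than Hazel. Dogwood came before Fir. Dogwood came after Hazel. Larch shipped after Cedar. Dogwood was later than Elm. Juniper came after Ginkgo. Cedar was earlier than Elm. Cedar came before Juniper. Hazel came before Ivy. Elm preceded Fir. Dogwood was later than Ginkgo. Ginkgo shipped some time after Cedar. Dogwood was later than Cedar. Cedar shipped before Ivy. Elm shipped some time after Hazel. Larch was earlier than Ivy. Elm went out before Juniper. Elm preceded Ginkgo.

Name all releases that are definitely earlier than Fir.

Directly stated before Fir: Dogwood, Elm, and Ginkgo.
Cedar reaches Fir via Cedar → Elm → Fir.
Hazel reaches Fir via Hazel → Elm → Fir.

Cedar, Dogwood, Elm, Ginkgo, Hazel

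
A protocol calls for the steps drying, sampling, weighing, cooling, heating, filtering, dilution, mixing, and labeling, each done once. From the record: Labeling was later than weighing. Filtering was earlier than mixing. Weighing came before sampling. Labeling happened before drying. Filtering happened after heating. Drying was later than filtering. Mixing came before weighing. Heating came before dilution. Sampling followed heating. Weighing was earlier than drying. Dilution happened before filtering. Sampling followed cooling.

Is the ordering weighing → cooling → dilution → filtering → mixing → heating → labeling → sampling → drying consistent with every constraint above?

no

The constraints require heating before filtering, but in the proposed sequence filtering appears ahead of heating. That one violation is enough.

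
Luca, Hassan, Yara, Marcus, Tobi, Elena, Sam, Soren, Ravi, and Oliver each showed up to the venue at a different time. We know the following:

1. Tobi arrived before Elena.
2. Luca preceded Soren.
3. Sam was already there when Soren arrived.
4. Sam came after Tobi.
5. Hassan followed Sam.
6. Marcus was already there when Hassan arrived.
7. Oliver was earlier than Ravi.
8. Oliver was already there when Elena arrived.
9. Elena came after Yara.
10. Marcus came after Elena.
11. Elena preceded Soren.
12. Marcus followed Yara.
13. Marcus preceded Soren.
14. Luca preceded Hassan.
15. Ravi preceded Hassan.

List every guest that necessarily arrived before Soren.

Elena, Luca, Marcus, Oliver, Sam, Tobi, Yara

Directly stated before Soren: Elena, Luca, Marcus, and Sam.
Oliver reaches Soren via Oliver → Elena → Soren.
Tobi reaches Soren via Tobi → Sam → Soren.
Yara reaches Soren via Yara → Marcus → Soren.
No chain forces Hassan (or any of the others) ahead of Soren.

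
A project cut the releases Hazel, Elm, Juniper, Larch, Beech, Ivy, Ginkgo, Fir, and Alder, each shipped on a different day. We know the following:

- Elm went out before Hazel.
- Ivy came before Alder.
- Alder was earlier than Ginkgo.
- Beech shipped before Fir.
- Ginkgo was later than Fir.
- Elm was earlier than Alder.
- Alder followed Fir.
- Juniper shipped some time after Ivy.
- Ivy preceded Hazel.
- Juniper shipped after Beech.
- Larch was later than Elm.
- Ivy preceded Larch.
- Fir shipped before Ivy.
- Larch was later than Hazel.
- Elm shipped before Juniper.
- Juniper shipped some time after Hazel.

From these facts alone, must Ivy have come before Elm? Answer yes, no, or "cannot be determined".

No chain of stated constraints runs from Ivy to Elm, and none runs from Elm to Ivy either.
So the relative order of Ivy and Elm is not fixed by the given facts.

cannot be determined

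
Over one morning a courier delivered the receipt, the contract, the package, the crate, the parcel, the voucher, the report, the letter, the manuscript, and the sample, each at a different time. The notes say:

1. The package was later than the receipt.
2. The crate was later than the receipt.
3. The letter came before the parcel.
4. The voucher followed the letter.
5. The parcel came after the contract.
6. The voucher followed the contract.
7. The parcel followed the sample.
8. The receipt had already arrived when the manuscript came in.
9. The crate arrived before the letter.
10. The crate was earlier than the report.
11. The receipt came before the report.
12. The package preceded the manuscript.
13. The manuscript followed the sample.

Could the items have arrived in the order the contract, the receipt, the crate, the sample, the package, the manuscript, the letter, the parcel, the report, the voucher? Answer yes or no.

yes

Check each stated constraint against the proposed order — e.g. the contract is ahead of the parcel; the contract is ahead of the voucher. Every pair is in the required order; nothing is violated.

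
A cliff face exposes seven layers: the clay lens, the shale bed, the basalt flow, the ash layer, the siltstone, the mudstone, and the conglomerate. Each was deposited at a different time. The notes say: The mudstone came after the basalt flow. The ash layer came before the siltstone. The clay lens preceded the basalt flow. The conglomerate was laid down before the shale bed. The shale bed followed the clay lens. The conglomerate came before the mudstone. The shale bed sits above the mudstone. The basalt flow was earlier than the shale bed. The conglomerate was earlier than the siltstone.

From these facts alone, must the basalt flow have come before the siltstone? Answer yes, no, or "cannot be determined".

No chain of stated constraints runs from the basalt flow to the siltstone, and none runs from the siltstone to the basalt flow either.
So the relative order of the basalt flow and the siltstone is not fixed by the given facts.

cannot be determined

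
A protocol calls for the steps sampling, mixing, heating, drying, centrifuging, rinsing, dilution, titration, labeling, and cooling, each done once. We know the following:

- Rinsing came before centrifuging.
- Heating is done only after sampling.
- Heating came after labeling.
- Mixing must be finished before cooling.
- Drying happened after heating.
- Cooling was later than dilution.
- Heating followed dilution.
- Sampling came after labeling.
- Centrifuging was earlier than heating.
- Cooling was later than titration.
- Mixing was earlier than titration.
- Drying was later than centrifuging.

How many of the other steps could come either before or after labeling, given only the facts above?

Forced after labeling: drying, heating, and sampling.
That leaves centrifuging, cooling, dilution, mixing, rinsing, and titration with no forced order relative to labeling — 6.

6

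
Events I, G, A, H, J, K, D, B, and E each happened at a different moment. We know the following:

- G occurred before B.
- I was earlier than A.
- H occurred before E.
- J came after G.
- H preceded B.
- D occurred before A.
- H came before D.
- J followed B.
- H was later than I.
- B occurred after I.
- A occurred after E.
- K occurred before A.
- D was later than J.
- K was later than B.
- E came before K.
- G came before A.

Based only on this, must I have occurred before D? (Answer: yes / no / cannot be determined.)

yes

Chain the constraints: I → H → D. Each link is directly stated, so I comes before D.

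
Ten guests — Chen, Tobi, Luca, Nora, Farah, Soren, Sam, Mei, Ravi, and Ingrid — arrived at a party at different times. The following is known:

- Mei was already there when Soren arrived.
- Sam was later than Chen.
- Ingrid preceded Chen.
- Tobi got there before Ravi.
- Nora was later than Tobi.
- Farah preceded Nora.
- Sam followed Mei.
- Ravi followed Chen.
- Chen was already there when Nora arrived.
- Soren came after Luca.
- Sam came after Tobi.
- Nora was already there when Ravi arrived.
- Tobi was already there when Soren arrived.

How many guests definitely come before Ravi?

Directly stated before Ravi: Chen, Nora, and Tobi.
Farah reaches Ravi via Farah → Nora → Ravi.
Ingrid reaches Ravi via Ingrid → Chen → Ravi.
No chain forces Luca (or any of the others) ahead of Ravi.
That's Chen, Farah, Ingrid, Nora, and Tobi — 5 in all.

5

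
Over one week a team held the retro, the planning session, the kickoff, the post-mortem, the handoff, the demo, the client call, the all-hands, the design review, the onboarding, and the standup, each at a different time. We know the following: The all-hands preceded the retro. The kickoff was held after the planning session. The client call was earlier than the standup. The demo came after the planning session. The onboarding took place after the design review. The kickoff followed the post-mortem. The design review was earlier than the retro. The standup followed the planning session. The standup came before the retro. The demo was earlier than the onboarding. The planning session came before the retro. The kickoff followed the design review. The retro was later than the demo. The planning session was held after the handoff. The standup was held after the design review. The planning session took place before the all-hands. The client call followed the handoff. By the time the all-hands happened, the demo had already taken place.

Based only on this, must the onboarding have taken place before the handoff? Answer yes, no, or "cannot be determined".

no

Tracing the constraints gives the handoff → the planning session → the demo → the onboarding, so the handoff must come before the onboarding.
That means the onboarding cannot be before the handoff.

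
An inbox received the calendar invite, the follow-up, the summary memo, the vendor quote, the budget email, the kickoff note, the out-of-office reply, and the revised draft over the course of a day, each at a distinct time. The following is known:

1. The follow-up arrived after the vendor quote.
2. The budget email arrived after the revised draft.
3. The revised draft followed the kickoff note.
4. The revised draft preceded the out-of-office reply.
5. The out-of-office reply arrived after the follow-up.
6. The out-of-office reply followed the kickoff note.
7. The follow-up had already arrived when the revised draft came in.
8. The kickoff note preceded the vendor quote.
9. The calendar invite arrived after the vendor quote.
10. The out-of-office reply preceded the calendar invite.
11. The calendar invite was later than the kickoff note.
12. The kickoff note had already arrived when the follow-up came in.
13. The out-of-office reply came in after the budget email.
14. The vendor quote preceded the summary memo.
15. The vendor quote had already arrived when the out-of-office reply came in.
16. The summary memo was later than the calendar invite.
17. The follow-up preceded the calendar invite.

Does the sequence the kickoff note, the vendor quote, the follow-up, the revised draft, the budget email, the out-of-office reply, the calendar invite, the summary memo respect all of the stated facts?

Check each stated constraint against the proposed order — e.g. the vendor quote is ahead of the summary memo; the kickoff note is ahead of the calendar invite. Every pair is in the required order; nothing is violated.

yes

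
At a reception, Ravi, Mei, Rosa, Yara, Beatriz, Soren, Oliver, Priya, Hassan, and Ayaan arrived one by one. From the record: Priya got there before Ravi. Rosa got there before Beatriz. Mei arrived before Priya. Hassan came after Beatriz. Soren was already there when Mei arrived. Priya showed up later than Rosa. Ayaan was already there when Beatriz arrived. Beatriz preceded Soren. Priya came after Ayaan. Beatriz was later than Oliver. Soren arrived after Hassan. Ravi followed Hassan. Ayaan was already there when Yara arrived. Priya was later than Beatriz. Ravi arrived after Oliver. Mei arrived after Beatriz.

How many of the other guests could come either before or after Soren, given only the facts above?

Forced before Soren: Ayaan, Beatriz, Hassan, Oliver, and Rosa; forced after Soren: Mei, Priya, and Ravi.
That leaves Yara with no forced order relative to Soren — 1.

1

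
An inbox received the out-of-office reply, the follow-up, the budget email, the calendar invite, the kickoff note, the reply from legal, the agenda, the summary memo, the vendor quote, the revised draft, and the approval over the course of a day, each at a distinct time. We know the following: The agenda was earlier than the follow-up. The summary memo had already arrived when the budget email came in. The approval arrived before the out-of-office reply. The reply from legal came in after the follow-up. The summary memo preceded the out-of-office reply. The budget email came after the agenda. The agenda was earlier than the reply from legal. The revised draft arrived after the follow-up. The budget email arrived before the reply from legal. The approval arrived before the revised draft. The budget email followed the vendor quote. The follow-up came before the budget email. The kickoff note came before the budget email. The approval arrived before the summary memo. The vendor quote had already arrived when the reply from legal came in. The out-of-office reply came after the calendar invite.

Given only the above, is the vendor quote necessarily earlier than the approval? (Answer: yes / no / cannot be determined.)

No chain of stated constraints runs from the vendor quote to the approval, and none runs from the approval to the vendor quote either.
So the relative order of the vendor quote and the approval is not fixed by the given facts.

cannot be determined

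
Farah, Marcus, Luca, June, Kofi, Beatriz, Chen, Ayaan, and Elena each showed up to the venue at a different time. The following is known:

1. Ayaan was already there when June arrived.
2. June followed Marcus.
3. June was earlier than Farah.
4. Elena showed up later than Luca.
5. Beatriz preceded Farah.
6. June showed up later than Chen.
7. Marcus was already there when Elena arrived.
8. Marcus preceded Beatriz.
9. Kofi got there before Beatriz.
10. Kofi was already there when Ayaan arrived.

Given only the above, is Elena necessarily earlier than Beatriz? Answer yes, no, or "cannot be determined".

No chain of stated constraints runs from Elena to Beatriz, and none runs from Beatriz to Elena either.
So the relative order of Elena and Beatriz is not fixed by the given facts.

cannot be determined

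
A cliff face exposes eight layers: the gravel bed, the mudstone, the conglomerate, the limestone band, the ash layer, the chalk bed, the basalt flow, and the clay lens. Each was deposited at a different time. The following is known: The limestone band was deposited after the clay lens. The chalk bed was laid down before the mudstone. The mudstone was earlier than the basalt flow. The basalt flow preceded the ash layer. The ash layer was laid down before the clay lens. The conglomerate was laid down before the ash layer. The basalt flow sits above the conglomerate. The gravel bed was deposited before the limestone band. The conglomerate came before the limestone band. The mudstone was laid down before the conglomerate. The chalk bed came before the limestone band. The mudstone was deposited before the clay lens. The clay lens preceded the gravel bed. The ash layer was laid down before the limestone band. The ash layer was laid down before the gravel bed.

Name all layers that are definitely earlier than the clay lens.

Directly stated before the clay lens: the ash layer and the mudstone.
The basalt flow reaches the clay lens via the basalt flow → the ash layer → the clay lens.
The chalk bed reaches the clay lens via the chalk bed → the mudstone → the clay lens.
The conglomerate reaches the clay lens via the conglomerate → the ash layer → the clay lens.

the ash layer, the basalt flow, the chalk bed, the conglomerate, the mudstone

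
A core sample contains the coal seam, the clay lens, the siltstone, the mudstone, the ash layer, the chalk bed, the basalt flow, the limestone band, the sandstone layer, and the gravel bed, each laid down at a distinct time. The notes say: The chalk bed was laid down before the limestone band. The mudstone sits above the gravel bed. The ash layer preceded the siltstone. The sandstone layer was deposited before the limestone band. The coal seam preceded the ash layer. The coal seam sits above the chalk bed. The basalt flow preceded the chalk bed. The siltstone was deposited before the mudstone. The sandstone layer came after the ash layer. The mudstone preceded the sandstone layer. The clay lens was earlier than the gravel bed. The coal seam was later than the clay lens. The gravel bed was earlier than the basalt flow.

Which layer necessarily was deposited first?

the clay lens

The clay lens has a chain of constraints placing it before every other layer, so the clay lens must be first.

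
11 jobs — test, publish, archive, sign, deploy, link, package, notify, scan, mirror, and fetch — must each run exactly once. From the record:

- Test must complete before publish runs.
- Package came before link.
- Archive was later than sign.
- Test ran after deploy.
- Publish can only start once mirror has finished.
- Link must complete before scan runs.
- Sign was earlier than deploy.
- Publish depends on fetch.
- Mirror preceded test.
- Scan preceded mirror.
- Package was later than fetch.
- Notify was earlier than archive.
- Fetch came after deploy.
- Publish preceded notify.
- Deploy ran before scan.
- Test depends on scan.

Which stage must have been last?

archive

Every other stage has a chain of constraints placing it before archive, so archive is last.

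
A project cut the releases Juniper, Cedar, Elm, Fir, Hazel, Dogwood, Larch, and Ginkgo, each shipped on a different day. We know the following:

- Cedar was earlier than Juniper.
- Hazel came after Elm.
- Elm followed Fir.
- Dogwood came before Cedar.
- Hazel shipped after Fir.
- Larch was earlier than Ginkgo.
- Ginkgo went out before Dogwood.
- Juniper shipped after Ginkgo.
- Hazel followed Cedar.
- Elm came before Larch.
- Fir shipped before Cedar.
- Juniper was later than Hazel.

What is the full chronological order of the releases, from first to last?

The constraints fix every adjacent pair, so only one ordering works:
Fir → Elm → Larch → Ginkgo → Dogwood → Cedar → Hazel → Juniper.

Fir, Elm, Larch, Ginkgo, Dogwood, Cedar, Hazel, Juniper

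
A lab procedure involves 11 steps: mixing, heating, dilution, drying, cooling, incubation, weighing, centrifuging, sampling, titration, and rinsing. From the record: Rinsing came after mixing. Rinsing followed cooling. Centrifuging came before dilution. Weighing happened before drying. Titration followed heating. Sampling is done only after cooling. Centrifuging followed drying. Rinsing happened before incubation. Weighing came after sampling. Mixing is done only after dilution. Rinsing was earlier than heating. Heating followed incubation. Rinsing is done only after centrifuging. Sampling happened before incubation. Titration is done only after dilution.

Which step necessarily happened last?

titration

Every other step has a chain of constraints placing it before titration, so titration is last.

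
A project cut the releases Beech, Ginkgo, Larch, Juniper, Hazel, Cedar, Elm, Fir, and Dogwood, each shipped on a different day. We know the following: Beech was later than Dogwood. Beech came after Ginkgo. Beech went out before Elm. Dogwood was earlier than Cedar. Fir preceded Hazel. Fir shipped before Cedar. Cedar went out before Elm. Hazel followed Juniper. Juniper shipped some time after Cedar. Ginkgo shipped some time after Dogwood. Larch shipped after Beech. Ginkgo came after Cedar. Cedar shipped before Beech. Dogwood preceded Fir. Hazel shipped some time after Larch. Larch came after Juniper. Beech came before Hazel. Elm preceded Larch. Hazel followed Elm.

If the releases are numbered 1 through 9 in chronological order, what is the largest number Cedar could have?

Cedar must come before Beech, Elm, Ginkgo, Hazel, Juniper, and Larch — 6 releases forced after it.
Everything else can be placed before Cedar in some valid order, so Cedar can sit as late as position 9 − 6 = 3.

3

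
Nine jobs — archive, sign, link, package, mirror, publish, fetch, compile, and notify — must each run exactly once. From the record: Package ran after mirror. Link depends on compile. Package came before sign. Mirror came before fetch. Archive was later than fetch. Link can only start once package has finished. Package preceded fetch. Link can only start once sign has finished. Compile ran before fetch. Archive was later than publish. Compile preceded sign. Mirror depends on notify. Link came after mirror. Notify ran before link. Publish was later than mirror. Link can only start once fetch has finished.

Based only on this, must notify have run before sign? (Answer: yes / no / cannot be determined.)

yes

Chain the constraints: notify → mirror → package → sign. Each link is directly stated, so notify comes before sign.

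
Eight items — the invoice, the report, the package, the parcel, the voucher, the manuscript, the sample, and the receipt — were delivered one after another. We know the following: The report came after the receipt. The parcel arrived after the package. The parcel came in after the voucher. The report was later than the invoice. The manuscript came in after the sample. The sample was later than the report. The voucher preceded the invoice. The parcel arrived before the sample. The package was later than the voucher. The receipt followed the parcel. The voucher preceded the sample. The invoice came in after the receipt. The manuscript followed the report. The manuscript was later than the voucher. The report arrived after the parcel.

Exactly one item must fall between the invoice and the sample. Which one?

Tracing the constraints gives the invoice → the report → the sample, so the report sits after the invoice and before the sample.
No other item is forced both after the invoice and before the sample.

the report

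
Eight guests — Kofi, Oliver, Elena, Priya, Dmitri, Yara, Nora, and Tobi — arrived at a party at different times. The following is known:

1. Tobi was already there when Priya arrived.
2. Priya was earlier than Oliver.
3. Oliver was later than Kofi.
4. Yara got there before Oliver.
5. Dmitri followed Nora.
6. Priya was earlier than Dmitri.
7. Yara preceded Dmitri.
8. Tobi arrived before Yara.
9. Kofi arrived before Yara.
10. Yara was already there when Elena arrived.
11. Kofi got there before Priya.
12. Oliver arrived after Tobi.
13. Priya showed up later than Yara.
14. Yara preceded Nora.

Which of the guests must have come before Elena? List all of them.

Kofi, Tobi, Yara

Directly stated before Elena: Yara.
Kofi reaches Elena via Kofi → Yara → Elena.
Tobi reaches Elena via Tobi → Yara → Elena.
No chain forces Dmitri (or any of the others) ahead of Elena.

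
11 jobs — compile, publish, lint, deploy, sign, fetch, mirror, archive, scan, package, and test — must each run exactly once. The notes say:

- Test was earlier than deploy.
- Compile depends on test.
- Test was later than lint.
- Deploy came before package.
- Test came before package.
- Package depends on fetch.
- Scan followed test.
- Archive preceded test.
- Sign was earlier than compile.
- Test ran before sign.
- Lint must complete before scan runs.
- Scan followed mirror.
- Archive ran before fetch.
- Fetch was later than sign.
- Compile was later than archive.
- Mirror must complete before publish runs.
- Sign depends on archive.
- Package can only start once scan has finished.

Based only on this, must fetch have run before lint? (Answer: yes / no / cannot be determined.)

no

Tracing the constraints gives lint → test → sign → fetch, so lint must come before fetch.
That means fetch cannot be before lint.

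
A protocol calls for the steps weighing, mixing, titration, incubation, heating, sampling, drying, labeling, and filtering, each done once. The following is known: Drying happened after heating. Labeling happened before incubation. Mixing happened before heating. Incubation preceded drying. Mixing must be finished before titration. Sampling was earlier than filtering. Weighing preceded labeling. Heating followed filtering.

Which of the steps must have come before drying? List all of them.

filtering, heating, incubation, labeling, mixing, sampling, weighing

Directly stated before drying: heating and incubation.
Filtering reaches drying via filtering → heating → drying.
Labeling reaches drying via labeling → incubation → drying.
Mixing reaches drying via mixing → heating → drying.
Likewise sampling and weighing each reach drying by chaining the stated constraints.
No chain forces titration ahead of drying.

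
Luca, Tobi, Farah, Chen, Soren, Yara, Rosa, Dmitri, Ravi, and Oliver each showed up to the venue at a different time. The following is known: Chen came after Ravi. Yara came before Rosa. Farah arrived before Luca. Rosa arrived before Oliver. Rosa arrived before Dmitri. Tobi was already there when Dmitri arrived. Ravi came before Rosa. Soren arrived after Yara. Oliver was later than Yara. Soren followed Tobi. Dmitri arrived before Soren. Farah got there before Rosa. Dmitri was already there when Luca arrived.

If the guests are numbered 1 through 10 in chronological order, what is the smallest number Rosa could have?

4

Farah, Ravi, and Yara must all come before Rosa — 3 forced predecessors.
Nothing else is forced ahead of Rosa, so their earliest slot is position 3 + 1 = 4.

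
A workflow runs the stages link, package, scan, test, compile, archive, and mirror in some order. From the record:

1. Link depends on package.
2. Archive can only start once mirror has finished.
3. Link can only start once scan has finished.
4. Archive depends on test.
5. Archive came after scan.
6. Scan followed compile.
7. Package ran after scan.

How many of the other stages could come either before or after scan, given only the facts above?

Forced before scan: compile; forced after scan: archive, link, and package.
That leaves mirror and test with no forced order relative to scan — 2.

2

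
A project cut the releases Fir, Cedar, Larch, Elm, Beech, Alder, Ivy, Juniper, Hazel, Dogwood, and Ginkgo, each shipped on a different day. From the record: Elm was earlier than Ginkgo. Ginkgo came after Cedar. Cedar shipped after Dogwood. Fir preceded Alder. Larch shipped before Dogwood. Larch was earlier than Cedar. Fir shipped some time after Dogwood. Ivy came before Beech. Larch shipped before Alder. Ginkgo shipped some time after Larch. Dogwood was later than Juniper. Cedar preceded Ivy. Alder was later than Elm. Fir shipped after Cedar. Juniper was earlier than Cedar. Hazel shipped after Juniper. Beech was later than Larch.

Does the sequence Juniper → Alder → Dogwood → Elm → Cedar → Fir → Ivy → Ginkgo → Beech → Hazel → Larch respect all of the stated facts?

no

The constraints require Larch before Beech, but in the proposed sequence Beech appears ahead of Larch. That one violation is enough.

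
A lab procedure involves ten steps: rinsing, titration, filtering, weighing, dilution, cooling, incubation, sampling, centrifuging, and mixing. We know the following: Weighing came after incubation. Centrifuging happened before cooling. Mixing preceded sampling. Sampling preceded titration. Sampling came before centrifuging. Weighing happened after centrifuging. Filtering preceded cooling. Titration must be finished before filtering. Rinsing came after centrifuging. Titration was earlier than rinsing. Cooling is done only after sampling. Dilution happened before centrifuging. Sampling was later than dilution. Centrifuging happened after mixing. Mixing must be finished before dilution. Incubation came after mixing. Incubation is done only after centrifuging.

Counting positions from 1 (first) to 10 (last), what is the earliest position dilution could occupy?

2

Mixing must come before dilution — 1 forced predecessor.
Nothing else is forced ahead of dilution, so its earliest slot is position 1 + 1 = 2.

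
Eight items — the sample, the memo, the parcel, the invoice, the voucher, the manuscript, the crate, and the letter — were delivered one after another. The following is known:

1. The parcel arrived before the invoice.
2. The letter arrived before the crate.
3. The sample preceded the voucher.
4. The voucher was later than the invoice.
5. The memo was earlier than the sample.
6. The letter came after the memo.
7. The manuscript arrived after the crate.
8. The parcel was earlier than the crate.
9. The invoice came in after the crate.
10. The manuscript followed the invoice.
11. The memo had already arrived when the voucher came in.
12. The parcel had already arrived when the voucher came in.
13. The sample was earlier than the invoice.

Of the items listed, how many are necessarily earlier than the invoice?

5

Directly stated before the invoice: the crate, the parcel, and the sample.
The letter reaches the invoice via the letter → the crate → the invoice.
The memo reaches the invoice via the memo → the sample → the invoice.
No chain forces the voucher (or any of the others) ahead of the invoice.
That's the crate, the letter, the memo, the parcel, and the sample — 5 in all.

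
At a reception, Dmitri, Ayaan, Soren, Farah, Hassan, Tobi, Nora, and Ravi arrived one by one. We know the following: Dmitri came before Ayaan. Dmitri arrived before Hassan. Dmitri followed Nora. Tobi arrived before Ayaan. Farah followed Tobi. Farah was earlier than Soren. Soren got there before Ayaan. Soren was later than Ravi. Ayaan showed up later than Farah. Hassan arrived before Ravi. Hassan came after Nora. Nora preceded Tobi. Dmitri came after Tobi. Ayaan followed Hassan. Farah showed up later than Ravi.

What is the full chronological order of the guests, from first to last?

Nora, Tobi, Dmitri, Hassan, Ravi, Farah, Soren, Ayaan

The constraints fix every adjacent pair, so only one ordering works:
Nora → Tobi → Dmitri → Hassan → Ravi → Farah → Soren → Ayaan.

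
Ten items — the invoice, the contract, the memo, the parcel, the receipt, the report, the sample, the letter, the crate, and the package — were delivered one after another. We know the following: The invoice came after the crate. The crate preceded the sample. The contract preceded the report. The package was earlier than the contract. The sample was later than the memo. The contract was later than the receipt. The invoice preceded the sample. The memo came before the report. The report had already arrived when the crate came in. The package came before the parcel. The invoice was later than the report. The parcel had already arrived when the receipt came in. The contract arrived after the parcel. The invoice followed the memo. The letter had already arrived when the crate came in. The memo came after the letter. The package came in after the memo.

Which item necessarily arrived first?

The letter has a chain of constraints placing it before every other item, so the letter must be first.

the letter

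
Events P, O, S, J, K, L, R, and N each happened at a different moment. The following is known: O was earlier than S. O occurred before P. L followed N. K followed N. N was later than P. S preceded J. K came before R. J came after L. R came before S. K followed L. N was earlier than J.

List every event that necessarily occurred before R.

Directly stated before R: K.
L reaches R via L → K → R.
N reaches R via N → K → R.
O reaches R via O → P → N → K → R.
Likewise P reaches R by chaining the stated constraints.
No chain forces S (or any of the others) ahead of R.

K, L, N, O, P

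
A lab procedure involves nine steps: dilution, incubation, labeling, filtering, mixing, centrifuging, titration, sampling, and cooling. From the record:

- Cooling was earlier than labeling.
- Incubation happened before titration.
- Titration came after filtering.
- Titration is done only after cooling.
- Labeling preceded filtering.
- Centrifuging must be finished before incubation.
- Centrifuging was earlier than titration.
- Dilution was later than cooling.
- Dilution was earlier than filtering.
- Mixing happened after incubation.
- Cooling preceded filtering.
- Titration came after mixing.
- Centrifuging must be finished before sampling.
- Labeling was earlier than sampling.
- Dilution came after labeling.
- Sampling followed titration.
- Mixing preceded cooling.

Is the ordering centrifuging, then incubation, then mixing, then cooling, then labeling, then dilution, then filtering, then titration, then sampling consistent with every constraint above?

Check each stated constraint against the proposed order — e.g. centrifuging is ahead of titration; centrifuging is ahead of sampling. Every pair is in the required order; nothing is violated.

yes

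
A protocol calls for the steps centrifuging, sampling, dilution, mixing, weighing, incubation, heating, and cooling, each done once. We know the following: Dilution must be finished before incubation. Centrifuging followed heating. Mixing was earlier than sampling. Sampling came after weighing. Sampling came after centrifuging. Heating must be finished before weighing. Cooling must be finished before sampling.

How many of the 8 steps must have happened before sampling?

Directly stated before sampling: centrifuging, cooling, mixing, and weighing.
Heating reaches sampling via heating → centrifuging → sampling.
No chain forces dilution (or any of the others) ahead of sampling.
That's centrifuging, cooling, heating, mixing, and weighing — 5 in all.

5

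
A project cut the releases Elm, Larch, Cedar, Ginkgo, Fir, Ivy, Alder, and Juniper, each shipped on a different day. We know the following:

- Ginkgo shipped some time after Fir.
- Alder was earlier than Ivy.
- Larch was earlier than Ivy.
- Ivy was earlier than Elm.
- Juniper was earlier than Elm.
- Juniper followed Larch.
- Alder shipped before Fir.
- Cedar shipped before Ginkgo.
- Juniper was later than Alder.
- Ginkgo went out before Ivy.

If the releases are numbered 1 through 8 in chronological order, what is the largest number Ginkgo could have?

Ginkgo must come before Elm and Ivy — 2 releases forced after it.
Everything else can be placed before Ginkgo in some valid order, so Ginkgo can sit as late as position 8 − 2 = 6.

6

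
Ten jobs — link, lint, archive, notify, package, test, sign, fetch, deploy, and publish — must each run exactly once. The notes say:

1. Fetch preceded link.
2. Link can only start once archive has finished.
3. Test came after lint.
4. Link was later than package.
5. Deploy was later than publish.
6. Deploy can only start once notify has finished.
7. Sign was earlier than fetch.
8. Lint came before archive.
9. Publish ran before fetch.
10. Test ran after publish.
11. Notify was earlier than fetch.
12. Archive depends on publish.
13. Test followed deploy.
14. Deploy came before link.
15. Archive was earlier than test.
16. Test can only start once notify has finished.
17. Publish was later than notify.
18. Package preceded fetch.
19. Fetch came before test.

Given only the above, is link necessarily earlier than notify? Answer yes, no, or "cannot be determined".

no

Tracing the constraints gives notify → fetch → link, so notify must come before link.
That means link cannot be before notify.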